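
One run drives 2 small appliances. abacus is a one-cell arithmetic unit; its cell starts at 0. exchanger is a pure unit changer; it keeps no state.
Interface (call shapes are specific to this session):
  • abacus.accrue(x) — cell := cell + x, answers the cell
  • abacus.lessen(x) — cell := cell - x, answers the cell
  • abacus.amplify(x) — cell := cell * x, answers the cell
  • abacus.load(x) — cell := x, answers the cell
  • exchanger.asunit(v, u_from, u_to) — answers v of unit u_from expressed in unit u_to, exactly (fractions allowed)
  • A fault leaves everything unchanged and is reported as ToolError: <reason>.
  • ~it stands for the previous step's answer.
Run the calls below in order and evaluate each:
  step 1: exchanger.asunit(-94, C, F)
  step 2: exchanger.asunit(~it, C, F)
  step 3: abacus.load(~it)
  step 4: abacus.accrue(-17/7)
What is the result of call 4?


> exchanger.asunit v='-94' u_from='C' u_to='F'
[out] -686/5
> exchanger.asunit v='~it' u_from='C' u_to='F'
[out] -5374/25
> abacus.load x='~it'
[out] -5374/25
> abacus.accrue x='-17/7'
[out] -38043/175

Answer: -38043/175


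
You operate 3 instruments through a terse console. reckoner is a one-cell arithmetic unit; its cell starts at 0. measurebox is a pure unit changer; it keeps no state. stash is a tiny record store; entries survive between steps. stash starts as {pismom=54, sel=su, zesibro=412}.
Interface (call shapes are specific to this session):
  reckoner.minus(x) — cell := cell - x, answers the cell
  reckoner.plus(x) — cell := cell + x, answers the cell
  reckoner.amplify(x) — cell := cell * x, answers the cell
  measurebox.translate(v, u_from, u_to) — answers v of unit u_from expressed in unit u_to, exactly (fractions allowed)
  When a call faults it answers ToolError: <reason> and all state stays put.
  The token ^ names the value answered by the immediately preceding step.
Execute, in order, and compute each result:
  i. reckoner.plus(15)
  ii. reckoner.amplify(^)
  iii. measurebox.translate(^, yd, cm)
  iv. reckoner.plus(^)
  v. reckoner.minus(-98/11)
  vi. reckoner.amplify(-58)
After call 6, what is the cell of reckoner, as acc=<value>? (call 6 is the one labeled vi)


# 1. reckoner.plus(x='15') == 15
# 2. reckoner.amplify(x='^') == 225
# 3. measurebox.translate(v='^', u_from='yd', u_to='cm') == 20574
# 4. reckoner.plus(x='^') == 20799
# 5. reckoner.minus(x='-98/11') == 228887/11
# 6. reckoner.amplify(x='-58') == -13275446/11

Answer: acc=-13275446/11


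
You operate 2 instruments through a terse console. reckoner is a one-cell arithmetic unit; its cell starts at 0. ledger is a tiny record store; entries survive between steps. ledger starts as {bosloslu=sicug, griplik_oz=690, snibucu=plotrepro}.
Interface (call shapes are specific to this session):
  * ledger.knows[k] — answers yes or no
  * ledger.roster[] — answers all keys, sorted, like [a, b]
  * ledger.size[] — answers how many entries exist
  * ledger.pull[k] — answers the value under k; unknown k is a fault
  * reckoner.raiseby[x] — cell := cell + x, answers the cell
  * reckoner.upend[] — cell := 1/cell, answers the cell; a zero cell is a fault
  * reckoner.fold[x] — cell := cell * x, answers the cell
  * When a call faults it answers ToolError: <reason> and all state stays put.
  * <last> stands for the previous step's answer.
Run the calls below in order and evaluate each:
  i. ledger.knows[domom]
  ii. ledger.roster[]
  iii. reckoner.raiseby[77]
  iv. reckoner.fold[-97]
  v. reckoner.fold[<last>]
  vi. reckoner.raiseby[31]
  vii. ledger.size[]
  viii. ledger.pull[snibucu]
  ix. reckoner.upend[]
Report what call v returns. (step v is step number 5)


>> ledger.knows(k: domom)
<< no
>> ledger.roster()
<< [bosloslu, griplik_oz, snibucu]
>> reckoner.raiseby(x: 77)
<< 77
>> reckoner.fold(x: -97)
<< -7469
>> reckoner.fold(x: <last>)
<< 55785961
>> reckoner.raiseby(x: 31)
<< 55785992
>> ledger.size()
<< 3
>> ledger.pull(k: snibucu)
<< plotrepro
>> reckoner.upend()
<< 1/55785992

Answer: 55785961


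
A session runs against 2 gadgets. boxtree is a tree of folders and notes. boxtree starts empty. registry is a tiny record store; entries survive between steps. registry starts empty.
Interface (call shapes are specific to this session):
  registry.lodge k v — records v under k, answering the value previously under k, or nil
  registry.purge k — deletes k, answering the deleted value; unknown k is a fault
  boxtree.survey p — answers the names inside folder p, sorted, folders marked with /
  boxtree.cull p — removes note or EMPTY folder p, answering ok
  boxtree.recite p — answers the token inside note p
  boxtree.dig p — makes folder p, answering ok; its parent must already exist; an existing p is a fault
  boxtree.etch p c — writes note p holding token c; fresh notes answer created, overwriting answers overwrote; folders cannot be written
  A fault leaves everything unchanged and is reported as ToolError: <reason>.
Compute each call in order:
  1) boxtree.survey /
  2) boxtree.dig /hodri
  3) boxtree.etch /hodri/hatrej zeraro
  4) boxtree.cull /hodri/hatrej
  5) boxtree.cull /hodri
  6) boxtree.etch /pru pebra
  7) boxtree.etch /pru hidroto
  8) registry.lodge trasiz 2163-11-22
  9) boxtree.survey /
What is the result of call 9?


·→ boxtree.survey(/)
·← []
·→ boxtree.dig(/hodri)
·← ok
·→ boxtree.etch(/hodri/hatrej, zeraro)
·← created
·→ boxtree.cull(/hodri/hatrej)
·← ok
·→ boxtree.cull(/hodri)
·← ok
·→ boxtree.etch(/pru, pebra)
·← created
·→ boxtree.etch(/pru, hidroto)
·← overwrote
·→ registry.lodge(trasiz, 2163-11-22)
·← nil
·→ boxtree.survey(/)
·← [pru]

Answer: [pru]


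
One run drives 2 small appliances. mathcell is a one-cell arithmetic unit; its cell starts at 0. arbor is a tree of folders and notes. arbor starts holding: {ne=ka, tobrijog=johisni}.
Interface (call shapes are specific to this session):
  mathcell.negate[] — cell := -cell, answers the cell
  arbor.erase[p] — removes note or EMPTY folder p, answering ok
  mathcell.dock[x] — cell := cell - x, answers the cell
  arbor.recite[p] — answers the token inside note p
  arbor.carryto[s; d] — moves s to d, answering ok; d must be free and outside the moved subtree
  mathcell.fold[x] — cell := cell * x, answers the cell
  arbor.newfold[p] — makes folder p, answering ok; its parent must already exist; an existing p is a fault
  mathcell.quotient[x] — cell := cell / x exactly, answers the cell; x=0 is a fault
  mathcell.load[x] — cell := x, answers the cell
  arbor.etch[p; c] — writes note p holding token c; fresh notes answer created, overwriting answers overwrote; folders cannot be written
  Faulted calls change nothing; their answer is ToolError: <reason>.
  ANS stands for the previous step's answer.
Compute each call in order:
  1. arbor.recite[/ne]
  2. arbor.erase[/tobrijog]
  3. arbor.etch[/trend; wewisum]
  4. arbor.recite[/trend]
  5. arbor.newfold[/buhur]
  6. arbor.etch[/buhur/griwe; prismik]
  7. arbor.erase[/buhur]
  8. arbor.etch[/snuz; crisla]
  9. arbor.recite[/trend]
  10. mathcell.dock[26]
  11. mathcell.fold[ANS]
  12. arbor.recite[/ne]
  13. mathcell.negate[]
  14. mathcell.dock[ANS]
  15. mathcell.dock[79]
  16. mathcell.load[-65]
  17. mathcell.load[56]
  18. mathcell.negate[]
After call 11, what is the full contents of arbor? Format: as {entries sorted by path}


·→ arbor.recite(p: /ne)
·← ka
·→ arbor.erase(p: /tobrijog)
·← ok
·→ arbor.etch(p: /trend, c: wewisum)
·← created
·→ arbor.recite(p: /trend)
·← wewisum
·→ arbor.newfold(p: /buhur)
·← ok
·→ arbor.etch(p: /buhur/griwe, c: prismik)
·← created
·→ arbor.erase(p: /buhur)
·← ToolError: not empty
·→ arbor.etch(p: /snuz, c: crisla)
·← created
·→ arbor.recite(p: /trend)
·← wewisum
·→ mathcell.dock(x: 26)
·← -26
·→ mathcell.fold(x: ANS)
·← 676
·→ arbor.recite(p: /ne)
·← ka
·→ mathcell.negate()
·← -676
·→ mathcell.dock(x: ANS)
·← 0
·→ mathcell.dock(x: 79)
·← -79
·→ mathcell.load(x: -65)
·← -65
·→ mathcell.load(x: 56)
·← 56
·→ mathcell.negate()
·← -56

Answer: {buhur/, buhur/griwe=prismik, ne=ka, snuz=crisla, trend=wewisum}


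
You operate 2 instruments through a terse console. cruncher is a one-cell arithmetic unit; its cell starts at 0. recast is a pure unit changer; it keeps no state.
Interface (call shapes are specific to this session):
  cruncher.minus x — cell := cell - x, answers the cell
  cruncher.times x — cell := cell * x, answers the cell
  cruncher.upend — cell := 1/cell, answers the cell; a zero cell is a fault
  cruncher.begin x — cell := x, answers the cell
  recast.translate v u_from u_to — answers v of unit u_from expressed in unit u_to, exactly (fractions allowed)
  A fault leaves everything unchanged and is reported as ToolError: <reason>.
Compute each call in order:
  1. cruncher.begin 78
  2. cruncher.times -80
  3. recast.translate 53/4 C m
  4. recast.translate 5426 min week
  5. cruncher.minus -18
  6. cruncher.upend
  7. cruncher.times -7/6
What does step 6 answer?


Answer: -1/6222

Derivation:
% 1. cruncher.begin(x: 78) ~> 78
% 2. cruncher.times(x: -80) ~> -6240
% 3. recast.translate(v: 53/4, u_from: C, u_to: m) ~> ToolError: incompatible units
% 4. recast.translate(v: 5426, u_from: min, u_to: week) ~> 2713/5040
% 5. cruncher.minus(x: -18) ~> -6222
% 6. cruncher.upend() ~> -1/6222
% 7. cruncher.times(x: -7/6) ~> 7/37332


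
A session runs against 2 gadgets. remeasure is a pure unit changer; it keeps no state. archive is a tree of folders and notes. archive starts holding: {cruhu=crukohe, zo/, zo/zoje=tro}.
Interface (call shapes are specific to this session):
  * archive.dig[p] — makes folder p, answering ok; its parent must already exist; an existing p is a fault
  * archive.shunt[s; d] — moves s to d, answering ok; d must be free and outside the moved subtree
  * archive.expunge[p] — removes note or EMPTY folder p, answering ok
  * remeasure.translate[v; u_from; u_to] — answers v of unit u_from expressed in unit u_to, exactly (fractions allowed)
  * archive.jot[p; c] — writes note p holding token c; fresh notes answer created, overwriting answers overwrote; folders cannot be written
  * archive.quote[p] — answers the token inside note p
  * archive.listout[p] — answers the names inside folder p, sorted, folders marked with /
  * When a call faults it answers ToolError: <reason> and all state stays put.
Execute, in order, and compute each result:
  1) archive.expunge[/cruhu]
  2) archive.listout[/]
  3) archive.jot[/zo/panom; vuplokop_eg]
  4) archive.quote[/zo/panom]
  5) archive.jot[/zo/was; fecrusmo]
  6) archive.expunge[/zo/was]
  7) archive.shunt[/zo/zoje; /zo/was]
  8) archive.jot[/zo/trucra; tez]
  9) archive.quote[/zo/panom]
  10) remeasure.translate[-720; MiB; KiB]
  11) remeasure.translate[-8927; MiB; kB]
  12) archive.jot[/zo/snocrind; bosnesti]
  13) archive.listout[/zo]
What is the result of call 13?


Then archive.expunge passing p=/cruhu, which returns ok.
I call archive.listout passing p=/, and observe [zo/].
I use archive.jot passing p=/zo/panom, c=vuplokop_eg, and observe created.
Next I call archive.quote passing p=/zo/panom: vuplokop_eg.
Invoking archive.jot passing p=/zo/was, c=fecrusmo, and observe created.
Calling archive.expunge passing p=/zo/was, which returns ok.
I call archive.shunt passing s=/zo/zoje, d=/zo/was, — result: ok.
I use archive.jot passing p=/zo/trucra, c=tez, and see created.
I invoke archive.quote passing p=/zo/panom, which returns vuplokop_eg.
I run remeasure.translate passing v=-720, u_from=MiB, u_to=KiB, giving -737280.
I use remeasure.translate passing v=-8927, u_from=MiB, u_to=kB, and see -1170079744/125.
I call archive.jot passing p=/zo/snocrind, c=bosnesti, — result: created.
I call archive.listout passing p=/zo, giving [panom, snocrind, trucra, was].

Answer: [panom, snocrind, trucra, was]


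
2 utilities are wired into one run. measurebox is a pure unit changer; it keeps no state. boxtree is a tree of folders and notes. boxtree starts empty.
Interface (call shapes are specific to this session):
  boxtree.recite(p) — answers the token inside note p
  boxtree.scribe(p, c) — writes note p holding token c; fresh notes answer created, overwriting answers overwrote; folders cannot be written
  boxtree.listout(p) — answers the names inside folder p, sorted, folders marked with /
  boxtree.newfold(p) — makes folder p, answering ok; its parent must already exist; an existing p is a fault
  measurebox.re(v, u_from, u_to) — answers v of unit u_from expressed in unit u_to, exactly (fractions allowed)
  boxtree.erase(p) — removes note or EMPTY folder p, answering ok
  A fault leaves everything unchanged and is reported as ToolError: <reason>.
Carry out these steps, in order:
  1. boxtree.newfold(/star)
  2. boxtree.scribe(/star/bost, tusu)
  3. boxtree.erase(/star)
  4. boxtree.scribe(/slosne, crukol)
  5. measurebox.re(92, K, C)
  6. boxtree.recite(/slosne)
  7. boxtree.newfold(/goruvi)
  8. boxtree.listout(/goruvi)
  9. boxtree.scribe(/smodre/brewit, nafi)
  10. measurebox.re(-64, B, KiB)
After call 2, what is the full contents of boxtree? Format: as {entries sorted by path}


Act: boxtree.newfold[p→/star]
Obs: ok
Act: boxtree.scribe[p→/star/bost; c→tusu]
Obs: created
Act: boxtree.erase[p→/star]
Obs: ToolError: not empty
Act: boxtree.scribe[p→/slosne; c→crukol]
Obs: created
Act: measurebox.re[v→92; u_from→K; u_to→C]
Obs: -3623/20
Act: boxtree.recite[p→/slosne]
Obs: crukol
Act: boxtree.newfold[p→/goruvi]
Obs: ok
Act: boxtree.listout[p→/goruvi]
Obs: []
Act: boxtree.scribe[p→/smodre/brewit; c→nafi]
Obs: ToolError: no parent
Act: measurebox.re[v→-64; u_from→B; u_to→KiB]
Obs: -1/16

Answer: {star/, star/bost=tusu}


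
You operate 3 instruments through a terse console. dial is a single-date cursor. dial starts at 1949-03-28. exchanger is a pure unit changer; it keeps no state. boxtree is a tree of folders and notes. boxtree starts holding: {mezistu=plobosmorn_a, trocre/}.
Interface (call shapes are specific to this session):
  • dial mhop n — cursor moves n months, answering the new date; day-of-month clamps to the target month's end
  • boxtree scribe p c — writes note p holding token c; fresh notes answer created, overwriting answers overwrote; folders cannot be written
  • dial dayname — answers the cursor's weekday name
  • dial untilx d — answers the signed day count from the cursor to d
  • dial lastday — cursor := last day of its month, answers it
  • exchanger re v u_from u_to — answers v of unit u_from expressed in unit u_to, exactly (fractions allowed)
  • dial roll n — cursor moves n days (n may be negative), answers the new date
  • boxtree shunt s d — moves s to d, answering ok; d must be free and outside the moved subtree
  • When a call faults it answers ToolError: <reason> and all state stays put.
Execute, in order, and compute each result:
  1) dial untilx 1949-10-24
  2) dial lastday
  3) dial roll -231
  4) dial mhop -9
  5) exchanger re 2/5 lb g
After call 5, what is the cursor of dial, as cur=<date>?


-> dial untilx(d→1949-10-24)
<- 210
-> dial lastday()
<- 1949-03-31
-> dial roll(n→-231)
<- 1948-08-12
-> dial mhop(n→-9)
<- 1947-11-12
-> exchanger re(v→2/5, u_from→lb, u_to→g)
<- 45359237/250000

Answer: cur=1947-11-12


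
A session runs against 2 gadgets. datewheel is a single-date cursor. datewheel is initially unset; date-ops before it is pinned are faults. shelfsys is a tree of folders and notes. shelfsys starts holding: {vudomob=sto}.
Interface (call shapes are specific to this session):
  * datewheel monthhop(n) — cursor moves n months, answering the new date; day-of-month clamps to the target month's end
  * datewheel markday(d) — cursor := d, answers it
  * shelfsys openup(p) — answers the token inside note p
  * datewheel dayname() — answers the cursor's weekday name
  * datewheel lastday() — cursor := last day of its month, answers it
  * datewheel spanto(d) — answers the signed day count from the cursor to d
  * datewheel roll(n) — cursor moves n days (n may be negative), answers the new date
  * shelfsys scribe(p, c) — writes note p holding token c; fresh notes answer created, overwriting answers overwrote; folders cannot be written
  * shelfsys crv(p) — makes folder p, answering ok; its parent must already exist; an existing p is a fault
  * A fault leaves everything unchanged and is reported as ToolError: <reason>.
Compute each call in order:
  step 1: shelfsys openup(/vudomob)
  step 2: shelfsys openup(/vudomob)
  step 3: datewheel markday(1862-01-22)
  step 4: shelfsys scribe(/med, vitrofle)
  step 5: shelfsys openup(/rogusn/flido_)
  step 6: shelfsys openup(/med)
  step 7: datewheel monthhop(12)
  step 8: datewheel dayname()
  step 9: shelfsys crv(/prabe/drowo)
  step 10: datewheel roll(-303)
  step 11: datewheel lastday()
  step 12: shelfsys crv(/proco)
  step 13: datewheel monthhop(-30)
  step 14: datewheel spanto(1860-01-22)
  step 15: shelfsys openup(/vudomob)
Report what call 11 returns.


Act: shelfsys openup[p→/vudomob]
Obs: sto
Act: shelfsys openup[p→/vudomob]
Obs: sto
Act: datewheel markday[d→1862-01-22]
Obs: 1862-01-22
Act: shelfsys scribe[p→/med; c→vitrofle]
Obs: created
Act: shelfsys openup[p→/rogusn/flido_]
Obs: ToolError: not found
Act: shelfsys openup[p→/med]
Obs: vitrofle
Act: datewheel monthhop[n→12]
Obs: 1863-01-22
Act: datewheel dayname[]
Obs: Thursday
Act: shelfsys crv[p→/prabe/drowo]
Obs: ToolError: no parent
Act: datewheel roll[n→-303]
Obs: 1862-03-25
Act: datewheel lastday[]
Obs: 1862-03-31
Act: shelfsys crv[p→/proco]
Obs: ok
Act: datewheel monthhop[n→-30]
Obs: 1859-09-30
Act: datewheel spanto[d→1860-01-22]
Obs: 114
Act: shelfsys openup[p→/vudomob]
Obs: sto

Answer: 1862-03-31


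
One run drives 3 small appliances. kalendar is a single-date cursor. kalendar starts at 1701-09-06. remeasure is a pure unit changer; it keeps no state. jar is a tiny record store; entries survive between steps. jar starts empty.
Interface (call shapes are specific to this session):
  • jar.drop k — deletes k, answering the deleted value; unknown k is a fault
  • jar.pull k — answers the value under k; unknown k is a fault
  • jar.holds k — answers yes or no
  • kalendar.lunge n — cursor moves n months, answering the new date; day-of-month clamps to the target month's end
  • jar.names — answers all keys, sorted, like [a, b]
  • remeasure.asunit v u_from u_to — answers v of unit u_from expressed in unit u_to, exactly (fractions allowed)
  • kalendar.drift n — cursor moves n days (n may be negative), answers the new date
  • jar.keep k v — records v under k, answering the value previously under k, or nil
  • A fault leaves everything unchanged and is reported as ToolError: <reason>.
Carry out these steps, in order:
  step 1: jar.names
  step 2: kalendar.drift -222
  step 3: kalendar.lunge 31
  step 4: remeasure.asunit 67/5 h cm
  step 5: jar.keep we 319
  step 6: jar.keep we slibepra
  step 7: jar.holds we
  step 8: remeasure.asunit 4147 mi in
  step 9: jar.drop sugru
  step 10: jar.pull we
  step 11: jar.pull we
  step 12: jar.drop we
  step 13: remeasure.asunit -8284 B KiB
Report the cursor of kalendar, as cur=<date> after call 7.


Answer: cur=1703-08-27

Derivation:
Then jar.names, and see [].
I call kalendar.drift with n→-222, → 1701-01-27.
Now I run kalendar.lunge with n→31, — result: 1703-08-27.
Next I call remeasure.asunit with v→67/5, u_from→h, u_to→cm, and see ToolError: incompatible units.
Invoking jar.keep with k→we, v→319, → nil.
Invoking jar.keep with k→we, v→slibepra, yielding 319.
I invoke jar.holds with k→we, giving yes.
Then remeasure.asunit with v→4147, u_from→mi, u_to→in, giving 262753920.
Then jar.drop with k→sugru, — result: ToolError: no such key sugru.
Using jar.pull with k→we, → slibepra.
I invoke jar.pull with k→we, and observe slibepra.
I try jar.drop with k→we, and get slibepra.
Using remeasure.asunit with v→-8284, u_from→B, u_to→KiB, yielding -2071/256.


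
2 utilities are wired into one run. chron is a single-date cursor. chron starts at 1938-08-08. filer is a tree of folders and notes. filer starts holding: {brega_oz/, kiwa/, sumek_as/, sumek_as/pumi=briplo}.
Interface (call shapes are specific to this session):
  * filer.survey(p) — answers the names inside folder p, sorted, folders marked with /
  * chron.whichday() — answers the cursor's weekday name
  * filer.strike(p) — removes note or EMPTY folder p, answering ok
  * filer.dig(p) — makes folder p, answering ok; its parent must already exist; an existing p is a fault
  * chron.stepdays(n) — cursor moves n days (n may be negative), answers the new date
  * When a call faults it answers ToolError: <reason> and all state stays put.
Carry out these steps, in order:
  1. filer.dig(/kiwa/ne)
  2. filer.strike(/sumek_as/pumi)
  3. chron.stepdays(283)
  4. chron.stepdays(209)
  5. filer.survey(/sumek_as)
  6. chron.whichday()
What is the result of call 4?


I run filer.dig(p='/kiwa/ne'), and observe ok.
Using filer.strike(p='/sumek_as/pumi'), — result: ok.
I run chron.stepdays(n='283'), which returns 1939-05-18.
Now I run chron.stepdays(n='209'), which returns 1939-12-13.
I call filer.survey(p='/sumek_as'), giving [].
Next I call chron.whichday: Wednesday.

Answer: 1939-12-13


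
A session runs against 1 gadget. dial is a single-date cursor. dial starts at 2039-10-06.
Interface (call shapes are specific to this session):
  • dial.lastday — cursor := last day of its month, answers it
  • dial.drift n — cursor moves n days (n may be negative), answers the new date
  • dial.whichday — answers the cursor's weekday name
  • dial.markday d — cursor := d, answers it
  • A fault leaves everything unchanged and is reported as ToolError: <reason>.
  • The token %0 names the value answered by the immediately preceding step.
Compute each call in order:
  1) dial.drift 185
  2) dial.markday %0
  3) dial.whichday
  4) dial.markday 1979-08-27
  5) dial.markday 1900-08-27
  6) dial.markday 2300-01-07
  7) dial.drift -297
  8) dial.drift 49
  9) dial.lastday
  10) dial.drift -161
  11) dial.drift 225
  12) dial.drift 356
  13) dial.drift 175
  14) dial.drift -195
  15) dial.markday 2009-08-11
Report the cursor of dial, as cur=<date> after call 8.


Answer: cur=2299-05-04

Derivation:
→ drift(n='185')
← 2040-04-08
→ markday(d='%0')
← 2040-04-08
→ whichday()
← Sunday
→ markday(d='1979-08-27')
← 1979-08-27
→ markday(d='1900-08-27')
← 1900-08-27
→ markday(d='2300-01-07')
← 2300-01-07
→ drift(n='-297')
← 2299-03-16
→ drift(n='49')
← 2299-05-04
→ lastday()
← 2299-05-31
→ drift(n='-161')
← 2298-12-21
→ drift(n='225')
← 2299-08-03
→ drift(n='356')
← 2300-07-25
→ drift(n='175')
← 2301-01-16
→ drift(n='-195')
← 2300-07-05
→ markday(d='2009-08-11')
← 2009-08-11


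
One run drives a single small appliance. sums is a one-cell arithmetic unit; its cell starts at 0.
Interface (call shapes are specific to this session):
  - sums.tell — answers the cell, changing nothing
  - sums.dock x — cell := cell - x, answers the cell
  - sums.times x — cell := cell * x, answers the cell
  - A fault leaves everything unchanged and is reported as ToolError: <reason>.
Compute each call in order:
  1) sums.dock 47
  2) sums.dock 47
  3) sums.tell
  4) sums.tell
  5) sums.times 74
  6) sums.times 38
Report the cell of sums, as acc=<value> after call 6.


Answer: acc=-264328

Derivation:
! sums.dock(47) == -47
! sums.dock(47) == -94
! sums.tell() == -94
! sums.tell() == -94
! sums.times(74) == -6956
! sums.times(38) == -264328


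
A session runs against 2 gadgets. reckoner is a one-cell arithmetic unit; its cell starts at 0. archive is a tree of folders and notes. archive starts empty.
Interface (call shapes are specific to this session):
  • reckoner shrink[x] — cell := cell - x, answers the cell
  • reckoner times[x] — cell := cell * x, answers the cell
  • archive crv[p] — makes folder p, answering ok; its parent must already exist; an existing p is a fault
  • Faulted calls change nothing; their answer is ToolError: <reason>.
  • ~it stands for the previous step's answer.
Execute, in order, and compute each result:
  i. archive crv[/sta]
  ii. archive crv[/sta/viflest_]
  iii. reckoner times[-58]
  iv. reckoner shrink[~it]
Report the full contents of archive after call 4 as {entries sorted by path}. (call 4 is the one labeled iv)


Answer: {sta/, sta/viflest_/}

Derivation:
// archive crv(p=/sta) : ok
// archive crv(p=/sta/viflest_) : ok
// reckoner times(x=-58) : 0
// reckoner shrink(x=~it) : 0


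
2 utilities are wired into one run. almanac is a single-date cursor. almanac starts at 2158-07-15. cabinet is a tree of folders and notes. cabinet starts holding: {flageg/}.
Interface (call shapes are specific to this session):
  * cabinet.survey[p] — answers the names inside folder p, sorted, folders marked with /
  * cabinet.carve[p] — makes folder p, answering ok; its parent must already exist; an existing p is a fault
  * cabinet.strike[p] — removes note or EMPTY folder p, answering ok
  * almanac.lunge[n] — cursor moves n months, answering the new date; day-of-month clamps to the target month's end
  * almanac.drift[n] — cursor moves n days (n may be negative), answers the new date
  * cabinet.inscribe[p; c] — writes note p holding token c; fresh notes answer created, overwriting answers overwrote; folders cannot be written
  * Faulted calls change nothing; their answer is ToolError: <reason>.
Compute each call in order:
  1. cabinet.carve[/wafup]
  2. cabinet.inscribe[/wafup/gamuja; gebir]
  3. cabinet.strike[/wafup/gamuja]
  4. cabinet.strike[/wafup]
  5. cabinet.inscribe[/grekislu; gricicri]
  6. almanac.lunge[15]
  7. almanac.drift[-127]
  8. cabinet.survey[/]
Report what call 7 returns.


Answer: 2159-06-10

Derivation:
Act: cabinet.carve[p='/wafup']
Obs: ok
Act: cabinet.inscribe[p='/wafup/gamuja'; c='gebir']
Obs: created
Act: cabinet.strike[p='/wafup/gamuja']
Obs: ok
Act: cabinet.strike[p='/wafup']
Obs: ok
Act: cabinet.inscribe[p='/grekislu'; c='gricicri']
Obs: created
Act: almanac.lunge[n='15']
Obs: 2159-10-15
Act: almanac.drift[n='-127']
Obs: 2159-06-10
Act: cabinet.survey[p='/']
Obs: [flageg/, grekislu]


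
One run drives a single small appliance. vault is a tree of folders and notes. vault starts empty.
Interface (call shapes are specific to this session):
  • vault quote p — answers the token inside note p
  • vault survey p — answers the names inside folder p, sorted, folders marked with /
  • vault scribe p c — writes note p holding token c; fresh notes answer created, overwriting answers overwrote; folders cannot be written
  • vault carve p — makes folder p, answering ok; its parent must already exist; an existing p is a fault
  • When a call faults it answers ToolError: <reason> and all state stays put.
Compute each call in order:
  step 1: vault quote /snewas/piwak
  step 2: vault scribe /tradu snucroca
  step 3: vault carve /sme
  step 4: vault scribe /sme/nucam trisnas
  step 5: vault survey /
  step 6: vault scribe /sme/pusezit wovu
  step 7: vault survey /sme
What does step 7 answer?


Answer: [nucam, pusezit]

Derivation:
% vault quote p: /snewas/piwak
= ToolError: not found
% vault scribe p: /tradu c: snucroca
= created
% vault carve p: /sme
= ok
% vault scribe p: /sme/nucam c: trisnas
= created
% vault survey p: /
= [sme/, tradu]
% vault scribe p: /sme/pusezit c: wovu
= created
% vault survey p: /sme
= [nucam, pusezit]


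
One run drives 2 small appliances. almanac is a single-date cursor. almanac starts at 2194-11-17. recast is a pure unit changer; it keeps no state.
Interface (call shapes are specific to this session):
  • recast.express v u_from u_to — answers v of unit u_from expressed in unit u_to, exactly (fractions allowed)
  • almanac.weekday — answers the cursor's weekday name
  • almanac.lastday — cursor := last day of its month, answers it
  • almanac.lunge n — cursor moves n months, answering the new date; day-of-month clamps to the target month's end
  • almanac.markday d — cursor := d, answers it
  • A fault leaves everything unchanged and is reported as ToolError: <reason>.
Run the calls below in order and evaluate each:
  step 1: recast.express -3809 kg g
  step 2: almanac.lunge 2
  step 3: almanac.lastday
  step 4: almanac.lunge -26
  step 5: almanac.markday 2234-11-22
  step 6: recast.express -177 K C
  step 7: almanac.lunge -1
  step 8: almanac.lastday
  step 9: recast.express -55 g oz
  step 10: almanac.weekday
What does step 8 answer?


-> recast.express(-3809, kg, g)
<- -3809000
-> almanac.lunge(2)
<- 2195-01-17
-> almanac.lastday()
<- 2195-01-31
-> almanac.lunge(-26)
<- 2192-11-30
-> almanac.markday(2234-11-22)
<- 2234-11-22
-> recast.express(-177, K, C)
<- -9003/20
-> almanac.lunge(-1)
<- 2234-10-22
-> almanac.lastday()
<- 2234-10-31
-> recast.express(-55, g, oz)
<- -8000000/4123567
-> almanac.weekday()
<- Friday

Answer: 2234-10-31


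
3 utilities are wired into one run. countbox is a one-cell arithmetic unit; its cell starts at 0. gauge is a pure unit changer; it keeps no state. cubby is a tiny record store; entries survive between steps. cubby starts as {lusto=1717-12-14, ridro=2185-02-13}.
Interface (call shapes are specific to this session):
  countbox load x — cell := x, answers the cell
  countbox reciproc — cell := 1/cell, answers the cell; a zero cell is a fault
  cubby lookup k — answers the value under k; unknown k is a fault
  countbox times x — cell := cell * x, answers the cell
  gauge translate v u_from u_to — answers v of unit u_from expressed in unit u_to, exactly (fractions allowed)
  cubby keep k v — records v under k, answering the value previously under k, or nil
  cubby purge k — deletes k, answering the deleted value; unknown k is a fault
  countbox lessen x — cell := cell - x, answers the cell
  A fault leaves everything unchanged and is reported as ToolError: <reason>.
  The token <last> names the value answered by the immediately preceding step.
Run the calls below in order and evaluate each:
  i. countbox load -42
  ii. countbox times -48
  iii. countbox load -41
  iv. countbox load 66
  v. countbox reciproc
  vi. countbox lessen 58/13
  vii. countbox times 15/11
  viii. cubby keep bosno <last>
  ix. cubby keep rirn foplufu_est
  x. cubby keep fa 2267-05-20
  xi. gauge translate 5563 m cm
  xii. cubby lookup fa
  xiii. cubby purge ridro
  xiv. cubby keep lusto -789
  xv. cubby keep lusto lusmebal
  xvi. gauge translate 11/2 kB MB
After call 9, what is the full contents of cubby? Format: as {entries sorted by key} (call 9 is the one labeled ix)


Answer: {bosno=-19075/3146, lusto=1717-12-14, ridro=2185-02-13, rirn=foplufu_est}

Derivation:
> countbox load x→-42
[out] -42
> countbox times x→-48
[out] 2016
> countbox load x→-41
[out] -41
> countbox load x→66
[out] 66
> countbox reciproc
[out] 1/66
> countbox lessen x→58/13
[out] -3815/858
> countbox times x→15/11
[out] -19075/3146
> cubby keep k→bosno v→<last>
[out] nil
> cubby keep k→rirn v→foplufu_est
[out] nil
> cubby keep k→fa v→2267-05-20
[out] nil
> gauge translate v→5563 u_from→m u_to→cm
[out] 556300
> cubby lookup k→fa
[out] 2267-05-20
> cubby purge k→ridro
[out] 2185-02-13
> cubby keep k→lusto v→-789
[out] 1717-12-14
> cubby keep k→lusto v→lusmebal
[out] -789
> gauge translate v→11/2 u_from→kB u_to→MB
[out] 11/2000


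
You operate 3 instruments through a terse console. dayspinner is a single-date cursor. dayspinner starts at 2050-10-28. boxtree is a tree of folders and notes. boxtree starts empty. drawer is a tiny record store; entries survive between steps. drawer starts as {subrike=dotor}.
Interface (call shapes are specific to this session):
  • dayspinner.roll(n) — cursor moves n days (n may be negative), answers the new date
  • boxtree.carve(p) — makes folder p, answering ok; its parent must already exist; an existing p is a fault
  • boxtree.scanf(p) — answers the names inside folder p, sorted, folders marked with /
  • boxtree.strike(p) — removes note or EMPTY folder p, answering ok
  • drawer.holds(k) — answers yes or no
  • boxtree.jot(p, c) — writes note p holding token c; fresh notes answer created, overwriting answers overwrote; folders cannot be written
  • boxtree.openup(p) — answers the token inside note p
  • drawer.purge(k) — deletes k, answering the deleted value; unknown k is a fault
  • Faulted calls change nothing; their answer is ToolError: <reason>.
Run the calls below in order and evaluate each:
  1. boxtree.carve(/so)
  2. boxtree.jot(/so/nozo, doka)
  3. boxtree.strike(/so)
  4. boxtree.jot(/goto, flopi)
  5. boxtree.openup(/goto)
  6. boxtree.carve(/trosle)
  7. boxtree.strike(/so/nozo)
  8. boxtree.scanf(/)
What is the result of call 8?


Next I call carve using /so, — result: ok.
I try jot using /so/nozo, doka, — result: created.
I try strike using /so, and observe ToolError: not empty.
I call jot using /goto, flopi: created.
Using openup using /goto, yielding flopi.
Now I run carve using /trosle, → ok.
I run strike using /so/nozo, and get ok.
I invoke scanf using /: [goto, so/, trosle/].

Answer: [goto, so/, trosle/]


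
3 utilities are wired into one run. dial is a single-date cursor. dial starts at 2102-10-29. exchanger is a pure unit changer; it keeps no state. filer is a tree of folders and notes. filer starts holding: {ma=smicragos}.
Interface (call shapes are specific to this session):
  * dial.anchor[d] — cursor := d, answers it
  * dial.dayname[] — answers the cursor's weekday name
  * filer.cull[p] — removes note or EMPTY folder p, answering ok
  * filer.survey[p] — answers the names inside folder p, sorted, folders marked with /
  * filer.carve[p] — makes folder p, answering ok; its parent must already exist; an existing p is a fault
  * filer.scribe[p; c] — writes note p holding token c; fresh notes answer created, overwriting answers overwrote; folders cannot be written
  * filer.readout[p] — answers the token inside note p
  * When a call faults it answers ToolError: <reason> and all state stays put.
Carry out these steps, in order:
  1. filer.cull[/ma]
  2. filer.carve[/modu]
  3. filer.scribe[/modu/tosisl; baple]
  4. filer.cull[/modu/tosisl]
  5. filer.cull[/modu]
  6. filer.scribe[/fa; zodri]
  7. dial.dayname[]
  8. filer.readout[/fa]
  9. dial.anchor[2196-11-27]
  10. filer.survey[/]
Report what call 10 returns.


> filer.cull p='/ma'
:: ok
> filer.carve p='/modu'
:: ok
> filer.scribe p='/modu/tosisl' c='baple'
:: created
> filer.cull p='/modu/tosisl'
:: ok
> filer.cull p='/modu'
:: ok
> filer.scribe p='/fa' c='zodri'
:: created
> dial.dayname
:: Sunday
> filer.readout p='/fa'
:: zodri
> dial.anchor d='2196-11-27'
:: 2196-11-27
> filer.survey p='/'
:: [fa]

Answer: [fa]


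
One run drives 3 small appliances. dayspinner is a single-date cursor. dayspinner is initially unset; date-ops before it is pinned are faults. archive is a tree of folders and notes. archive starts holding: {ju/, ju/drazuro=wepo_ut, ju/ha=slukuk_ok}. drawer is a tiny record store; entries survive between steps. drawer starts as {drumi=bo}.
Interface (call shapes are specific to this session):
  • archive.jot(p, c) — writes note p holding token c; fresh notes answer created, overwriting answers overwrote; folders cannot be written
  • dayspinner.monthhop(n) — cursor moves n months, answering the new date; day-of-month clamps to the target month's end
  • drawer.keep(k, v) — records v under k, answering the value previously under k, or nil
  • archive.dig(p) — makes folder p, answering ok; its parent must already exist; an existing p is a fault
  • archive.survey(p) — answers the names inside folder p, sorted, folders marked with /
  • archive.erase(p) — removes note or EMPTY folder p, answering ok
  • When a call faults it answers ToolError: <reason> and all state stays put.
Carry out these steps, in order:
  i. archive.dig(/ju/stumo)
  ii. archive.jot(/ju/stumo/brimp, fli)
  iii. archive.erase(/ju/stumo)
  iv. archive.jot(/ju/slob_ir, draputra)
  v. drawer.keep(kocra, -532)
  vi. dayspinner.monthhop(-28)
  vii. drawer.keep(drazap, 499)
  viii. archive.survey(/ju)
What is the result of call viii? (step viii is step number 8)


Then archive.dig using /ju/stumo, yielding ok.
I run archive.jot using /ju/stumo/brimp, fli, and see created.
I try archive.erase using /ju/stumo, → ToolError: not empty.
Next I call archive.jot using /ju/slob_ir, draputra, → created.
I use drawer.keep using kocra, -532, which returns nil.
Using dayspinner.monthhop using -28, — result: ToolError: no date set.
Using drawer.keep using drazap, 499, giving nil.
I invoke archive.survey using /ju, yielding [drazuro, ha, slob_ir, stumo/].

Answer: [drazuro, ha, slob_ir, stumo/]


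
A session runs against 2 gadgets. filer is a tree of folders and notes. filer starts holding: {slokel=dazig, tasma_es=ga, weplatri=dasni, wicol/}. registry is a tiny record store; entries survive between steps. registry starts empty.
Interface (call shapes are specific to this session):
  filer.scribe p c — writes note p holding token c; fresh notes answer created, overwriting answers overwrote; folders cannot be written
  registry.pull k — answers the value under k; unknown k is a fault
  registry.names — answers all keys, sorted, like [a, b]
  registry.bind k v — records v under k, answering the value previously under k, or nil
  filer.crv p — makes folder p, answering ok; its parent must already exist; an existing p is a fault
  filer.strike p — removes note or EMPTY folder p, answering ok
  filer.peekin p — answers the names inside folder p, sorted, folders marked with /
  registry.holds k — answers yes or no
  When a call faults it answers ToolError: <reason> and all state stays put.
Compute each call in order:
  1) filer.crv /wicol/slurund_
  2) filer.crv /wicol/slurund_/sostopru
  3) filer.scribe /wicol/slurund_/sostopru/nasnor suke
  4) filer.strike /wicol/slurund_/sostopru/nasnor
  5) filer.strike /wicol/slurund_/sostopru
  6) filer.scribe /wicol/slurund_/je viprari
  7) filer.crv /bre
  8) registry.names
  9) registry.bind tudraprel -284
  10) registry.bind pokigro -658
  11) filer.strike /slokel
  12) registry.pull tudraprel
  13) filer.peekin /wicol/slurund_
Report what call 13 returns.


Answer: [je]

Derivation:
! filer.crv(p: /wicol/slurund_) -> ok
! filer.crv(p: /wicol/slurund_/sostopru) -> ok
! filer.scribe(p: /wicol/slurund_/sostopru/nasnor, c: suke) -> created
! filer.strike(p: /wicol/slurund_/sostopru/nasnor) -> ok
! filer.strike(p: /wicol/slurund_/sostopru) -> ok
! filer.scribe(p: /wicol/slurund_/je, c: viprari) -> created
! filer.crv(p: /bre) -> ok
! registry.names() -> []
! registry.bind(k: tudraprel, v: -284) -> nil
! registry.bind(k: pokigro, v: -658) -> nil
! filer.strike(p: /slokel) -> ok
! registry.pull(k: tudraprel) -> -284
! filer.peekin(p: /wicol/slurund_) -> [je]


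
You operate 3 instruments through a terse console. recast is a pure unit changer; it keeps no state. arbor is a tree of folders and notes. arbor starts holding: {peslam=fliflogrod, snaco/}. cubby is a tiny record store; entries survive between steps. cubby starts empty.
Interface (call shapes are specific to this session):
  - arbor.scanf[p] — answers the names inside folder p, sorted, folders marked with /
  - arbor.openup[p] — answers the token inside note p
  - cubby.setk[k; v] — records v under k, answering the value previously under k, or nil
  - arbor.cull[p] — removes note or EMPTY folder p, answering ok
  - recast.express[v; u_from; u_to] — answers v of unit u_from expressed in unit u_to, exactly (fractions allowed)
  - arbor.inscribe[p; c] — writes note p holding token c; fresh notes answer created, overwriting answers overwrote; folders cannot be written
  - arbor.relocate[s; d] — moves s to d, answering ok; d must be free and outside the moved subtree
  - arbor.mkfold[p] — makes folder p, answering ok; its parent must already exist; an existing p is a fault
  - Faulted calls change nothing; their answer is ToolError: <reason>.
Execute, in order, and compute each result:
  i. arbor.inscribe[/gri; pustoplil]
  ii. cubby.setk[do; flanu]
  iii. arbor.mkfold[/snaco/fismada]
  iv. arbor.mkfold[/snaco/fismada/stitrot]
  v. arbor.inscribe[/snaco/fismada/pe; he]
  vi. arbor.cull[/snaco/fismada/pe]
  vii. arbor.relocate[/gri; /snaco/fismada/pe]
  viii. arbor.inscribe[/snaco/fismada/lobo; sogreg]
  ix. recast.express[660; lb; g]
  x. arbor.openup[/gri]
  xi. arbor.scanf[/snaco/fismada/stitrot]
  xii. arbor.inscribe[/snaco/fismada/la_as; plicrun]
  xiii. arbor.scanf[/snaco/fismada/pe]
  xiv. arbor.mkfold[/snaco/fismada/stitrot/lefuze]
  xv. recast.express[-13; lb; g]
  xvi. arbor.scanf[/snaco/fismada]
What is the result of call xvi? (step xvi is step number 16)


>> arbor.inscribe(p='/gri', c='pustoplil')
<< created
>> cubby.setk(k='do', v='flanu')
<< nil
>> arbor.mkfold(p='/snaco/fismada')
<< ok
>> arbor.mkfold(p='/snaco/fismada/stitrot')
<< ok
>> arbor.inscribe(p='/snaco/fismada/pe', c='he')
<< created
>> arbor.cull(p='/snaco/fismada/pe')
<< ok
>> arbor.relocate(s='/gri', d='/snaco/fismada/pe')
<< ok
>> arbor.inscribe(p='/snaco/fismada/lobo', c='sogreg')
<< created
>> recast.express(v='660', u_from='lb', u_to='g')
<< 1496854821/5000
>> arbor.openup(p='/gri')
<< ToolError: not found
>> arbor.scanf(p='/snaco/fismada/stitrot')
<< []
>> arbor.inscribe(p='/snaco/fismada/la_as', c='plicrun')
<< created
>> arbor.scanf(p='/snaco/fismada/pe')
<< ToolError: not a directory
>> arbor.mkfold(p='/snaco/fismada/stitrot/lefuze')
<< ok
>> recast.express(v='-13', u_from='lb', u_to='g')
<< -589670081/100000
>> arbor.scanf(p='/snaco/fismada')
<< [la_as, lobo, pe, stitrot/]

Answer: [la_as, lobo, pe, stitrot/]
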